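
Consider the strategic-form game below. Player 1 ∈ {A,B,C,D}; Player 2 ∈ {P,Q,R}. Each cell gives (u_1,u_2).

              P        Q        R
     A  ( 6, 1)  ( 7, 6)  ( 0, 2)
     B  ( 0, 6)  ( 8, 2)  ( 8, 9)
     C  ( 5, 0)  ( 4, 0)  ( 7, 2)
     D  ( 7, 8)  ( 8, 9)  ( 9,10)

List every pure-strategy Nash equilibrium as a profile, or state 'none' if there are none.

PSNE = {(D,R)}

(A,P): not NE [P1→D gives 7>6; P2→Q gives 6>1]
(A,Q): not NE [P1→D gives 8>7]
(A,R): not NE [P1→D gives 9>0; P2→Q gives 6>2]
(B,P): not NE [P1→D gives 7>0; P2→R gives 9>6]
(B,Q): not NE [P2→R gives 9>2]
(B,R): not NE [P1→D gives 9>8]
(C,P): not NE [P1→D gives 7>5; P2→R gives 2>0]
(C,Q): not NE [P1→D gives 8>4; P2→R gives 2>0]
(C,R): not NE [P1→D gives 9>7]
(D,P): not NE [P2→R gives 10>8]
(D,Q): not NE [P2→R gives 10>9]
(D,R): NE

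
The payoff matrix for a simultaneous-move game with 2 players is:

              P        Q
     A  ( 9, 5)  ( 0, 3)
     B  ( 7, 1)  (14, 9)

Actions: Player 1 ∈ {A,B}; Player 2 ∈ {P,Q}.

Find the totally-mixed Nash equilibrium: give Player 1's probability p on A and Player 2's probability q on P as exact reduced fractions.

p=4/5, q=7/8

P1 indiff ⇒ q·9+(1-q)·0 = q·7+(1-q)·14 ⇒ q(2) = (1-q)(14) ⇒ q = 7/8
P2 indiff ⇒ p·5+(1-p)·1 = p·3+(1-p)·9 ⇒ p(2) = (1-p)(8) ⇒ p = 4/5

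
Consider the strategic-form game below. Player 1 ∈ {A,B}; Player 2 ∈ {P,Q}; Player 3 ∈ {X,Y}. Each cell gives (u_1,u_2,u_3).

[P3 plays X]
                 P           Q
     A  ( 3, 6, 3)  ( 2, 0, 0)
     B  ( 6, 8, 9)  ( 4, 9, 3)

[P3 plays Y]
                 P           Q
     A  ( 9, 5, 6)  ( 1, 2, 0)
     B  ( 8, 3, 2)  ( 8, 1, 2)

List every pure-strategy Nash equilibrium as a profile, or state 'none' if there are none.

Nash profiles: (A,P,Y), (B,Q,X)

(A,P,X): not NE [P1→B gives 6>3; P3→Y gives 6>3]
(A,P,Y): NE
(A,Q,X): not NE [P1→B gives 4>2; P2→P gives 6>0]
(A,Q,Y): not NE [P1→B gives 8>1; P2→P gives 5>2]
(B,P,X): not NE [P2→Q gives 9>8]
(B,P,Y): not NE [P1→A gives 9>8; P3→X gives 9>2]
(B,Q,X): NE
(B,Q,Y): not NE [P2→P gives 3>1; P3→X gives 3>2]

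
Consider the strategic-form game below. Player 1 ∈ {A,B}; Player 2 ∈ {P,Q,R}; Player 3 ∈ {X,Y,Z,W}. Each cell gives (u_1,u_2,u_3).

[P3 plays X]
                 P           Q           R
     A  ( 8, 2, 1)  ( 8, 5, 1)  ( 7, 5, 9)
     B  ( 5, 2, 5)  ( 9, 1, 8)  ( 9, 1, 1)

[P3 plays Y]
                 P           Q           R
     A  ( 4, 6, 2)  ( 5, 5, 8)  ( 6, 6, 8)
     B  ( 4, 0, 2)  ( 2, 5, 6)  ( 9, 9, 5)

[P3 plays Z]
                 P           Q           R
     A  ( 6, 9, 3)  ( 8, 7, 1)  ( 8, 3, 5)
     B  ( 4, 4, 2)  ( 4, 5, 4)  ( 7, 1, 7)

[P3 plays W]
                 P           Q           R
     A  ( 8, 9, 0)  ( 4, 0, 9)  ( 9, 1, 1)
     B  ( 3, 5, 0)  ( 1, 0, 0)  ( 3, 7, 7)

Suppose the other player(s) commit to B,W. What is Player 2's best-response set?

argmax u_2 = {R}

u_2(P vs B,W) = 5
u_2(Q vs B,W) = 0
u_2(R vs B,W) = 7
max payoff 7 at {R}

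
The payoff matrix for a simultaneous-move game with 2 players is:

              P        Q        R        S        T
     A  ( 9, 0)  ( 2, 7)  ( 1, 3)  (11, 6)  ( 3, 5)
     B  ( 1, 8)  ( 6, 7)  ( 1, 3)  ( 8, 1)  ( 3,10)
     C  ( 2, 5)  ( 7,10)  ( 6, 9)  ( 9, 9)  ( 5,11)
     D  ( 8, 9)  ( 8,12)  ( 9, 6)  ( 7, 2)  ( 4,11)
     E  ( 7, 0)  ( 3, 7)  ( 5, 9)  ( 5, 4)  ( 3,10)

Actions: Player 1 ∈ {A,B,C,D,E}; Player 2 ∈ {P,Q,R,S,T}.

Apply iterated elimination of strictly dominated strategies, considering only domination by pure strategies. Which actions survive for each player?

Remaining: P1:{C,D} P2:{Q,T}

P1 drop B (C beats it: P:2>1 Q:7>6 R:6>1 S:9>8 T:5>3)
P1 drop E (D beats it: P:8>7 Q:8>3 R:9>5 S:7>5 T:4>3)
P2 drop P (Q beats it: A:7>0 C:10>5 D:12>9)
P2 drop R (Q beats it: A:7>3 C:10>9 D:12>6)
P2 drop S (Q beats it: A:7>6 C:10>9 D:12>2)
P1 drop A (C beats it: Q:7>2 T:5>3)
P1→{C,D} P2→{Q,T}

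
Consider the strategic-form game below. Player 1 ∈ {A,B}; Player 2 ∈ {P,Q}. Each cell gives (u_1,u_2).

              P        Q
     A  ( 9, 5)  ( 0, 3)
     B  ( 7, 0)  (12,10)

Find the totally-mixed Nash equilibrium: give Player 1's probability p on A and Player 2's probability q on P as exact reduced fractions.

P1 indiff ⇒ q·9+(1-q)·0 = q·7+(1-q)·12 ⇒ q(2) = (1-q)(12) ⇒ q = 6/7
P2 indiff ⇒ p·5+(1-p)·0 = p·3+(1-p)·10 ⇒ p(2) = (1-p)(10) ⇒ p = 5/6

P1 mixes 5/6 on A; P2 mixes 6/7 on P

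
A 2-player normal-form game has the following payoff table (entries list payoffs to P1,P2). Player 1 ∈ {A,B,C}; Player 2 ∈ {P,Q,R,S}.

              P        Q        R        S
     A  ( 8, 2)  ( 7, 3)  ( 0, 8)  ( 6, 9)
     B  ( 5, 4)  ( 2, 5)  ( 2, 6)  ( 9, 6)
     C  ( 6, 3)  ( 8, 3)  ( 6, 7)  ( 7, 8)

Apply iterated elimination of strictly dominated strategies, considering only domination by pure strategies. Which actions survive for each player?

IESDS → P1:{B,C} P2:{R,S}

P2 drop P (R beats it: A:8>2 B:6>4 C:7>3)
P1 drop A (C beats it: Q:8>7 R:6>0 S:7>6)
P2 drop Q (R beats it: B:6>5 C:7>3)
P1→{B,C} P2→{R,S}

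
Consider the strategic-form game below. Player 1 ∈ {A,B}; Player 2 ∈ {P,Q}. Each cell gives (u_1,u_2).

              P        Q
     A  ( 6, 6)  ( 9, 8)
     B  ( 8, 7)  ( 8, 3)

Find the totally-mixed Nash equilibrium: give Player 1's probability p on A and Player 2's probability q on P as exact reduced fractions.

P1 indiff ⇒ q·6+(1-q)·9 = q·8+(1-q)·8 ⇒ q(-2) = (1-q)(-1) ⇒ q = 1/3
P2 indiff ⇒ p·6+(1-p)·7 = p·8+(1-p)·3 ⇒ p(-2) = (1-p)(-4) ⇒ p = 2/3

p=2/3, q=1/3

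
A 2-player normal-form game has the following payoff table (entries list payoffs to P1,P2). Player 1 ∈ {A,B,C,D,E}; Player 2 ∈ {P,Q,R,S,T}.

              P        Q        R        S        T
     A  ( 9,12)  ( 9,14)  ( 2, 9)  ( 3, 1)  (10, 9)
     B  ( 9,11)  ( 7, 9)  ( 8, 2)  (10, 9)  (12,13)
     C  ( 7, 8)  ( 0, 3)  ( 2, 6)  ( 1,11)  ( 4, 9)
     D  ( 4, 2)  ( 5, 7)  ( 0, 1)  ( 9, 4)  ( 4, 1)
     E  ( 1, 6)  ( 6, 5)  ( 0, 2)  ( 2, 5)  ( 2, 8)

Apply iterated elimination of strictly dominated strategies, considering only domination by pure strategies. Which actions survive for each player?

Remaining: P1:{A,B} P2:{P,Q,T}

P1 drop C (B beats it: P:9>7 Q:7>0 R:8>2 S:10>1 T:12>4)
P1 drop D (B beats it: P:9>4 Q:7>5 R:8>0 S:10>9 T:12>4)
P1 drop E (A beats it: P:9>1 Q:9>6 R:2>0 S:3>2 T:10>2)
P2 drop R (P beats it: A:12>9 B:11>2)
P2 drop S (P beats it: A:12>1 B:11>9)
P1→{A,B} P2→{P,Q,T}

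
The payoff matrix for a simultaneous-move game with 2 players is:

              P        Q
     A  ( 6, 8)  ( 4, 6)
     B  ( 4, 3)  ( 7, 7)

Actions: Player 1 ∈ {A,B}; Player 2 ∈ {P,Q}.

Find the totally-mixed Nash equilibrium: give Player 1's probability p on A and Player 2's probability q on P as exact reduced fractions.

P1 indiff ⇒ q·6+(1-q)·4 = q·4+(1-q)·7 ⇒ q(2) = (1-q)(3) ⇒ q = 3/5
P2 indiff ⇒ p·8+(1-p)·3 = p·6+(1-p)·7 ⇒ p(2) = (1-p)(4) ⇒ p = 2/3

p=2/3, q=3/5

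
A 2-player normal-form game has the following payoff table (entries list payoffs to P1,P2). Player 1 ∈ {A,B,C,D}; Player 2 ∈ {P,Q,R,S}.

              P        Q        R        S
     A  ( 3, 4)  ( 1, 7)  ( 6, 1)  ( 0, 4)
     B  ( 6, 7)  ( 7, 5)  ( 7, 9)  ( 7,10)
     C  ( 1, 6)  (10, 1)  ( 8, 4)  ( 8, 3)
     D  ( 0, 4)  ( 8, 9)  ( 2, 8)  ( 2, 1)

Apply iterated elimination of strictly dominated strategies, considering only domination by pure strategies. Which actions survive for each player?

P1 drop A (B beats it: P:6>3 Q:7>1 R:7>6 S:7>0)
P1 drop D (C beats it: P:1>0 Q:10>8 R:8>2 S:8>2)
P2 drop Q (P beats it: B:7>5 C:6>1)
P1→{B,C} P2→{P,R,S}

IESDS → P1:{B,C} P2:{P,R,S}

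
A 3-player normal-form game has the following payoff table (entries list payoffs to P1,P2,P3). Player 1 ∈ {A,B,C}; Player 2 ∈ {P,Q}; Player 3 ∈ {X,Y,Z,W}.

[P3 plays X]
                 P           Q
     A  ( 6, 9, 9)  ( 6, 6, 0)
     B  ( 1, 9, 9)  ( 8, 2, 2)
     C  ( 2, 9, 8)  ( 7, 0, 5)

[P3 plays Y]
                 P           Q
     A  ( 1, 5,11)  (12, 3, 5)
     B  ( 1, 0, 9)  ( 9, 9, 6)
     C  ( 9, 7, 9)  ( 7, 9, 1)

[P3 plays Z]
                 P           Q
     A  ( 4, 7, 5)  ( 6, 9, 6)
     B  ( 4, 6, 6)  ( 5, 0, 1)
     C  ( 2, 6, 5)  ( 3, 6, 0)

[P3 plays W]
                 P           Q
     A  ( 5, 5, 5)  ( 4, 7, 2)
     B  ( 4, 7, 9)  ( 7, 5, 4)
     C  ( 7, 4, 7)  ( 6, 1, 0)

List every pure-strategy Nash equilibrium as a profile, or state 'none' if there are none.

(A,P,X): not NE [P3→Y gives 11>9]
(A,P,Y): not NE [P1→C gives 9>1]
(A,P,Z): not NE [P2→Q gives 9>7; P3→Y gives 11>5]
(A,P,W): not NE [P1→C gives 7>5; P2→Q gives 7>5; P3→Y gives 11>5]
(A,Q,X): not NE [P1→B gives 8>6; P2→P gives 9>6; P3→Z gives 6>0]
(A,Q,Y): not NE [P2→P gives 5>3; P3→Z gives 6>5]
(A,Q,Z): NE
(A,Q,W): not NE [P1→B gives 7>4; P3→Z gives 6>2]
(B,P,X): not NE [P1→A gives 6>1]
(B,P,Y): not NE [P1→C gives 9>1; P2→Q gives 9>0]
(B,P,Z): not NE [P3→W gives 9>6]
(B,P,W): not NE [P1→C gives 7>4]
(B,Q,X): not NE [P2→P gives 9>2; P3→Y gives 6>2]
(B,Q,Y): not NE [P1→A gives 12>9]
(B,Q,Z): not NE [P1→A gives 6>5; P2→P gives 6>0; P3→Y gives 6>1]
(B,Q,W): not NE [P2→P gives 7>5; P3→Y gives 6>4]
(C,P,X): not NE [P1→A gives 6>2; P3→Y gives 9>8]
(C,P,Y): not NE [P2→Q gives 9>7]
(C,P,Z): not NE [P1→B gives 4>2; P3→Y gives 9>5]
(C,P,W): not NE [P3→Y gives 9>7]
(C,Q,X): not NE [P1→B gives 8>7; P2→P gives 9>0]
(C,Q,Y): not NE [P1→A gives 12>7; P3→X gives 5>1]
(C,Q,Z): not NE [P1→A gives 6>3; P3→X gives 5>0]
(C,Q,W): not NE [P1→B gives 7>6; P2→P gives 4>1; P3→X gives 5>0]

NE set: (A,Q,Z)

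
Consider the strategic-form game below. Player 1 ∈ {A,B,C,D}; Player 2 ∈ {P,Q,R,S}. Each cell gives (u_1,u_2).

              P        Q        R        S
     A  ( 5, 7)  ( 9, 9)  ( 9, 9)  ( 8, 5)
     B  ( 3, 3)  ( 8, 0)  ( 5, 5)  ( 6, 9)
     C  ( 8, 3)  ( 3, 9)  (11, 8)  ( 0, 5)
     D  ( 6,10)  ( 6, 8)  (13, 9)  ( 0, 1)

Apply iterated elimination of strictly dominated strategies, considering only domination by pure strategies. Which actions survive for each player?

P1 drop B (A beats it: P:5>3 Q:9>8 R:9>5 S:8>6)
P2 drop S (Q beats it: A:9>5 C:9>5 D:8>1)
P1→{A,C,D} P2→{P,Q,R}

Remaining: P1:{A,C,D} P2:{P,Q,R}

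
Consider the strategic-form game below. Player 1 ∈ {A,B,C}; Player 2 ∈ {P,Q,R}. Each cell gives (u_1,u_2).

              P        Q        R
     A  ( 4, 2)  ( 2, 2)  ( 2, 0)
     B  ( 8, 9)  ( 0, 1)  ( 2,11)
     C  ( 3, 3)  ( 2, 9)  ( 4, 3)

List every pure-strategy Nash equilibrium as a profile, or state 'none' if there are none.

Nash profiles: (A,Q), (C,Q)

(A,P): not NE [P1→B gives 8>4]
(A,Q): NE
(A,R): not NE [P1→C gives 4>2; P2→Q gives 2>0]
(B,P): not NE [P2→R gives 11>9]
(B,Q): not NE [P1→C gives 2>0; P2→R gives 11>1]
(B,R): not NE [P1→C gives 4>2]
(C,P): not NE [P1→B gives 8>3; P2→Q gives 9>3]
(C,Q): NE
(C,R): not NE [P2→Q gives 9>3]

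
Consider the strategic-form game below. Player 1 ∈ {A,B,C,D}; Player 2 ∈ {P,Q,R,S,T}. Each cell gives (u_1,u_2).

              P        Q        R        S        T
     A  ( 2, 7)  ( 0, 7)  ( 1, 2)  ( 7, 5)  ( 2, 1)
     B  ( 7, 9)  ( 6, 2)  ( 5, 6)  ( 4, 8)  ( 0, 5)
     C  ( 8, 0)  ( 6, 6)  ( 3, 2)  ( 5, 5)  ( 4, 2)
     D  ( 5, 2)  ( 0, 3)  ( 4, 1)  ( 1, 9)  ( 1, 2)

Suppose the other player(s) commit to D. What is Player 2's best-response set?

u_2(P vs D) = 2
u_2(Q vs D) = 3
u_2(R vs D) = 1
u_2(S vs D) = 9
u_2(T vs D) = 2
max payoff 9 at {S}

BR_2 = {S}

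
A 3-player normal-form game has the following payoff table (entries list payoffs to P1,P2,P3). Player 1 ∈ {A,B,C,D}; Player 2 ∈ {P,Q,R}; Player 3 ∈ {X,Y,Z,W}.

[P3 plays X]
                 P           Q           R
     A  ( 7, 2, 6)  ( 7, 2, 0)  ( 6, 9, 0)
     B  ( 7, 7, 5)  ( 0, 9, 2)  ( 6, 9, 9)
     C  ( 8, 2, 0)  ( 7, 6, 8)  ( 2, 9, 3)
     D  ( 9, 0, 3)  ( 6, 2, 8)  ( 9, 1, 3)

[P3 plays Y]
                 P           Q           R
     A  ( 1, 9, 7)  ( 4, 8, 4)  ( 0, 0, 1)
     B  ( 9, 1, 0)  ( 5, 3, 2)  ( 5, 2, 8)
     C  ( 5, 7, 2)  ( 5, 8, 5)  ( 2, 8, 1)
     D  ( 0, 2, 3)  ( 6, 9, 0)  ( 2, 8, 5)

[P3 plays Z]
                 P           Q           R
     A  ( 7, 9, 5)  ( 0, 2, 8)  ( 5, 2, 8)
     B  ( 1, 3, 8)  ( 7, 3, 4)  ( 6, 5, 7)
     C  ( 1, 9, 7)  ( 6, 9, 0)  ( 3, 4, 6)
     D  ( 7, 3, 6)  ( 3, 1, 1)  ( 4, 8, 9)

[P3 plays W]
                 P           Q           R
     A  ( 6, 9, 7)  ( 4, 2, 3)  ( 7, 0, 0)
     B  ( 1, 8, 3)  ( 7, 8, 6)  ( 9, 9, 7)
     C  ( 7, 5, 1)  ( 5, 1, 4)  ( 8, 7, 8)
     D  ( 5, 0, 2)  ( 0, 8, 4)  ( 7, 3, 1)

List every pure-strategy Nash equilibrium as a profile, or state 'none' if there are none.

No pure NE.

(A,P,X): not NE [P1→D gives 9>7; P2→R gives 9>2; P3→W gives 7>6]
(A,P,Y): not NE [P1→B gives 9>1]
(A,P,Z): not NE [P3→W gives 7>5]
(A,P,W): not NE [P1→C gives 7>6]
(A,Q,X): not NE [P2→R gives 9>2; P3→Z gives 8>0]
(A,Q,Y): not NE [P1→D gives 6>4; P2→P gives 9>8; P3→Z gives 8>4]
(A,Q,Z): not NE [P1→B gives 7>0; P2→P gives 9>2]
(A,Q,W): not NE [P1→B gives 7>4; P2→P gives 9>2; P3→Z gives 8>3]
(A,R,X): not NE [P1→D gives 9>6; P3→Z gives 8>0]
(A,R,Y): not NE [P1→B gives 5>0; P2→P gives 9>0; P3→Z gives 8>1]
(A,R,Z): not NE [P1→B gives 6>5; P2→P gives 9>2]
(A,R,W): not NE [P1→B gives 9>7; P2→P gives 9>0; P3→Z gives 8>0]
(B,P,X): not NE [P1→D gives 9>7; P2→R gives 9>7; P3→Z gives 8>5]
(B,P,Y): not NE [P2→Q gives 3>1; P3→Z gives 8>0]
(B,P,Z): not NE [P1→D gives 7>1; P2→R gives 5>3]
(B,P,W): not NE [P1→C gives 7>1; P2→R gives 9>8; P3→Z gives 8>3]
(B,Q,X): not NE [P1→C gives 7>0; P3→W gives 6>2]
(B,Q,Y): not NE [P1→D gives 6>5; P3→W gives 6>2]
(B,Q,Z): not NE [P2→R gives 5>3; P3→W gives 6>4]
(B,Q,W): not NE [P2→R gives 9>8]
(B,R,X): not NE [P1→D gives 9>6]
(B,R,Y): not NE [P2→Q gives 3>2; P3→X gives 9>8]
(B,R,Z): not NE [P3→X gives 9>7]
(B,R,W): not NE [P3→X gives 9>7]
(C,P,X): not NE [P1→D gives 9>8; P2→R gives 9>2; P3→Z gives 7>0]
(C,P,Y): not NE [P1→B gives 9>5; P2→R gives 8>7; P3→Z gives 7>2]
(C,P,Z): not NE [P1→D gives 7>1]
(C,P,W): not NE [P2→R gives 7>5; P3→Z gives 7>1]
(C,Q,X): not NE [P2→R gives 9>6]
(C,Q,Y): not NE [P1→D gives 6>5; P3→X gives 8>5]
(C,Q,Z): not NE [P1→B gives 7>6; P3→X gives 8>0]
(C,Q,W): not NE [P1→B gives 7>5; P2→R gives 7>1; P3→X gives 8>4]
(C,R,X): not NE [P1→D gives 9>2; P3→W gives 8>3]
(C,R,Y): not NE [P1→B gives 5>2; P3→W gives 8>1]
(C,R,Z): not NE [P1→B gives 6>3; P2→Q gives 9>4; P3→W gives 8>6]
(C,R,W): not NE [P1→B gives 9>8]
(D,P,X): not NE [P2→Q gives 2>0; P3→Z gives 6>3]
(D,P,Y): not NE [P1→B gives 9>0; P2→Q gives 9>2; P3→Z gives 6>3]
(D,P,Z): not NE [P2→R gives 8>3]
(D,P,W): not NE [P1→C gives 7>5; P2→Q gives 8>0; P3→Z gives 6>2]
(D,Q,X): not NE [P1→C gives 7>6]
(D,Q,Y): not NE [P3→X gives 8>0]
(D,Q,Z): not NE [P1→B gives 7>3; P2→R gives 8>1; P3→X gives 8>1]
(D,Q,W): not NE [P1→B gives 7>0; P3→X gives 8>4]
(D,R,X): not NE [P2→Q gives 2>1; P3→Z gives 9>3]
(D,R,Y): not NE [P1→B gives 5>2; P2→Q gives 9>8; P3→Z gives 9>5]
(D,R,Z): not NE [P1→B gives 6>4]
(D,R,W): not NE [P1→B gives 9>7; P2→Q gives 8>3; P3→Z gives 9>1]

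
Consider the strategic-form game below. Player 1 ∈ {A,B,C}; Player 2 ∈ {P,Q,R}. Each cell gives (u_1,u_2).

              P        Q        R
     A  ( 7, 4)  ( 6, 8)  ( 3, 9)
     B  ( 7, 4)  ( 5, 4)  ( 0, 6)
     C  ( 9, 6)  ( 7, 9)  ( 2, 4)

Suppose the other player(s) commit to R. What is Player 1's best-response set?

BR_1 = {A}

u_1(A vs R) = 3
u_1(B vs R) = 0
u_1(C vs R) = 2
max payoff 3 at {A}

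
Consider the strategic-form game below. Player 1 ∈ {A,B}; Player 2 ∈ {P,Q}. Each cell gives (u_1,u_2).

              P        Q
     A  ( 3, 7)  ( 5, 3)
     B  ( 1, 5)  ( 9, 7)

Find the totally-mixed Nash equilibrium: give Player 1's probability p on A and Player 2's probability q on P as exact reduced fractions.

P1 mixes 1/3 on A; P2 mixes 2/3 on P

P1 indiff ⇒ q·3+(1-q)·5 = q·1+(1-q)·9 ⇒ q(2) = (1-q)(4) ⇒ q = 2/3
P2 indiff ⇒ p·7+(1-p)·5 = p·3+(1-p)·7 ⇒ p(4) = (1-p)(2) ⇒ p = 1/3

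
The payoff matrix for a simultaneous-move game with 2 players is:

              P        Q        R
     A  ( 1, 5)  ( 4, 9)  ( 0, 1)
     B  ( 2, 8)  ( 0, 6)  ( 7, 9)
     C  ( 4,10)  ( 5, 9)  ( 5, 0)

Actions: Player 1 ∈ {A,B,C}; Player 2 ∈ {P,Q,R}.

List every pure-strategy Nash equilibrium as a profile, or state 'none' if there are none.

Nash profiles: (B,R), (C,P)

(A,P): not NE [P1→C gives 4>1; P2→Q gives 9>5]
(A,Q): not NE [P1→C gives 5>4]
(A,R): not NE [P1→B gives 7>0; P2→Q gives 9>1]
(B,P): not NE [P1→C gives 4>2; P2→R gives 9>8]
(B,Q): not NE [P1→C gives 5>0; P2→R gives 9>6]
(B,R): NE
(C,P): NE
(C,Q): not NE [P2→P gives 10>9]
(C,R): not NE [P1→B gives 7>5; P2→P gives 10>0]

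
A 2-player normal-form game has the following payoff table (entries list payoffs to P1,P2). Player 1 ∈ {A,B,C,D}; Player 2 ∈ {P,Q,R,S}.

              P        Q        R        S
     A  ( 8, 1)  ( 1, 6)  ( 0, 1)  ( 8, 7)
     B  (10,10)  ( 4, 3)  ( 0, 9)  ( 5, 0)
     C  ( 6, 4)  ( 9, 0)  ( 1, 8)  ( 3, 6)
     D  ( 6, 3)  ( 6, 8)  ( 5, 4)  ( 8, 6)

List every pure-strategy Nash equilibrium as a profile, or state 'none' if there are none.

NE set: (A,S), (B,P)

(A,P): not NE [P1→B gives 10>8; P2→S gives 7>1]
(A,Q): not NE [P1→C gives 9>1; P2→S gives 7>6]
(A,R): not NE [P1→D gives 5>0; P2→S gives 7>1]
(A,S): NE
(B,P): NE
(B,Q): not NE [P1→C gives 9>4; P2→P gives 10>3]
(B,R): not NE [P1→D gives 5>0; P2→P gives 10>9]
(B,S): not NE [P1→D gives 8>5; P2→P gives 10>0]
(C,P): not NE [P1→B gives 10>6; P2→R gives 8>4]
(C,Q): not NE [P2→R gives 8>0]
(C,R): not NE [P1→D gives 5>1]
(C,S): not NE [P1→D gives 8>3; P2→R gives 8>6]
(D,P): not NE [P1→B gives 10>6; P2→Q gives 8>3]
(D,Q): not NE [P1→C gives 9>6]
(D,R): not NE [P2→Q gives 8>4]
(D,S): not NE [P2→Q gives 8>6]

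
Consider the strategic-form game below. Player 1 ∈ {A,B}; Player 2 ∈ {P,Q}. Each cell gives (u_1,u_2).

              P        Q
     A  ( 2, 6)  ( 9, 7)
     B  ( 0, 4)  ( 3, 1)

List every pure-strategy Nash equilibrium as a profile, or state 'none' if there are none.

(A,P): not NE [P2→Q gives 7>6]
(A,Q): NE
(B,P): not NE [P1→A gives 2>0]
(B,Q): not NE [P1→A gives 9>3; P2→P gives 4>1]

Nash profiles: (A,Q)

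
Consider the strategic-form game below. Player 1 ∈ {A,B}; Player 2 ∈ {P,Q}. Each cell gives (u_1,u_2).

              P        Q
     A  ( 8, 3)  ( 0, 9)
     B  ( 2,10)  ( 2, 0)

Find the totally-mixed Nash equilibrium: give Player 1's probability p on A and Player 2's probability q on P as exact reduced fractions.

(p,q) = (5/8, 1/4)

P1 indiff ⇒ q·8+(1-q)·0 = q·2+(1-q)·2 ⇒ q(6) = (1-q)(2) ⇒ q = 1/4
P2 indiff ⇒ p·3+(1-p)·10 = p·9+(1-p)·0 ⇒ p(-6) = (1-p)(-10) ⇒ p = 5/8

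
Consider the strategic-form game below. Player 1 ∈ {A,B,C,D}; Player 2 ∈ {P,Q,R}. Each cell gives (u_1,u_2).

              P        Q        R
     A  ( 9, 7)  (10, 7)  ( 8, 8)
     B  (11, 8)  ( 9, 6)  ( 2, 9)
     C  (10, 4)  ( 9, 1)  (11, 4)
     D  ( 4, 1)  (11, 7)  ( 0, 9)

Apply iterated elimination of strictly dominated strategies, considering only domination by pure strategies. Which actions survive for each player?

Remaining: P1:{B,C} P2:{P,R}

P2 drop Q (R beats it: A:8>7 B:9>6 C:4>1 D:9>7)
P1 drop A (C beats it: P:10>9 R:11>8)
P1 drop D (B beats it: P:11>4 R:2>0)
P1→{B,C} P2→{P,R}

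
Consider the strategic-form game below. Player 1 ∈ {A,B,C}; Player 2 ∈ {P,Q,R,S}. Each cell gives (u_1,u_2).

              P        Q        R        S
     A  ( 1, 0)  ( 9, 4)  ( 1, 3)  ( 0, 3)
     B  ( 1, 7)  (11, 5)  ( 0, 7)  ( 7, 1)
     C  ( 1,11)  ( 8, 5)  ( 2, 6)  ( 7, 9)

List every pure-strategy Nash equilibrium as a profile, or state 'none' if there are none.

(A,P): not NE [P2→Q gives 4>0]
(A,Q): not NE [P1→B gives 11>9]
(A,R): not NE [P1→C gives 2>1; P2→Q gives 4>3]
(A,S): not NE [P1→C gives 7>0; P2→Q gives 4>3]
(B,P): NE
(B,Q): not NE [P2→R gives 7>5]
(B,R): not NE [P1→C gives 2>0]
(B,S): not NE [P2→R gives 7>1]
(C,P): NE
(C,Q): not NE [P1→B gives 11>8; P2→P gives 11>5]
(C,R): not NE [P2→P gives 11>6]
(C,S): not NE [P2→P gives 11>9]

NE set: (B,P), (C,P)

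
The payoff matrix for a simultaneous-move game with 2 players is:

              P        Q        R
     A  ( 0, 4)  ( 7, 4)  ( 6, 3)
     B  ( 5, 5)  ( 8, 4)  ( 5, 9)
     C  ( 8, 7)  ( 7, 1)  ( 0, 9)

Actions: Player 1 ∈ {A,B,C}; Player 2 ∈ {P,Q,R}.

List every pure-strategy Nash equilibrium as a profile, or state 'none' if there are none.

(A,P): not NE [P1→C gives 8>0]
(A,Q): not NE [P1→B gives 8>7]
(A,R): not NE [P2→Q gives 4>3]
(B,P): not NE [P1→C gives 8>5; P2→R gives 9>5]
(B,Q): not NE [P2→R gives 9>4]
(B,R): not NE [P1→A gives 6>5]
(C,P): not NE [P2→R gives 9>7]
(C,Q): not NE [P1→B gives 8>7; P2→R gives 9>1]
(C,R): not NE [P1→A gives 6>0]

Equilibria: none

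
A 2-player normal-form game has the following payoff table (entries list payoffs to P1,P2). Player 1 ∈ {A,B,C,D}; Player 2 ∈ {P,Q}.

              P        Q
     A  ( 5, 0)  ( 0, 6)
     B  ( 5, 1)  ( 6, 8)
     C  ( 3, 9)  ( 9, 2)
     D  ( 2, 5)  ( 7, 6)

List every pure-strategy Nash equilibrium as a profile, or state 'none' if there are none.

(A,P): not NE [P2→Q gives 6>0]
(A,Q): not NE [P1→C gives 9>0]
(B,P): not NE [P2→Q gives 8>1]
(B,Q): not NE [P1→C gives 9>6]
(C,P): not NE [P1→B gives 5>3]
(C,Q): not NE [P2→P gives 9>2]
(D,P): not NE [P1→B gives 5>2; P2→Q gives 6>5]
(D,Q): not NE [P1→C gives 9>7]

No pure NE.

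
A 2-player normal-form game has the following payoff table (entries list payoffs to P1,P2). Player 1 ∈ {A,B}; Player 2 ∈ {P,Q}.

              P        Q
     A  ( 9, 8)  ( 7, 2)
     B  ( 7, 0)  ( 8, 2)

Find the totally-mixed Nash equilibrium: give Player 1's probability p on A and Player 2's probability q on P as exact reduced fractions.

P1 mixes 1/4 on A; P2 mixes 1/3 on P

P1 indiff ⇒ q·9+(1-q)·7 = q·7+(1-q)·8 ⇒ q(2) = (1-q)(1) ⇒ q = 1/3
P2 indiff ⇒ p·8+(1-p)·0 = p·2+(1-p)·2 ⇒ p(6) = (1-p)(2) ⇒ p = 1/4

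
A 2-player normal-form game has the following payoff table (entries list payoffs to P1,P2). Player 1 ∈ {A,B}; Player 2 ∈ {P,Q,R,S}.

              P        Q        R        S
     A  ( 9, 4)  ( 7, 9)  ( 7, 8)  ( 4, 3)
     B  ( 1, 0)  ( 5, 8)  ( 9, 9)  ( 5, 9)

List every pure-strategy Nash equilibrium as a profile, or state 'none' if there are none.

NE set: (A,Q), (B,R), (B,S)

(A,P): not NE [P2→Q gives 9>4]
(A,Q): NE
(A,R): not NE [P1→B gives 9>7; P2→Q gives 9>8]
(A,S): not NE [P1→B gives 5>4; P2→Q gives 9>3]
(B,P): not NE [P1→A gives 9>1; P2→S gives 9>0]
(B,Q): not NE [P1→A gives 7>5; P2→S gives 9>8]
(B,R): NE
(B,S): NE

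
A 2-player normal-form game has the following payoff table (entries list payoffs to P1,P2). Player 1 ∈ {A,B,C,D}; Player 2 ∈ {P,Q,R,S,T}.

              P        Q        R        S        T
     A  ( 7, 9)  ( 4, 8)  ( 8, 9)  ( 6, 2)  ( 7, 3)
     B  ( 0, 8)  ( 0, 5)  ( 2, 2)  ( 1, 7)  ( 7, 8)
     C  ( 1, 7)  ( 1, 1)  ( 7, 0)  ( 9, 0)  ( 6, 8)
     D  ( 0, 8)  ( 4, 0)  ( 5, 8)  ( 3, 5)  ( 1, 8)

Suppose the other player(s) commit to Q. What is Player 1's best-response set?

u_1(A vs Q) = 4
u_1(B vs Q) = 0
u_1(C vs Q) = 1
u_1(D vs Q) = 4
max payoff 4 at {A,D}

BR_1 = {A,D}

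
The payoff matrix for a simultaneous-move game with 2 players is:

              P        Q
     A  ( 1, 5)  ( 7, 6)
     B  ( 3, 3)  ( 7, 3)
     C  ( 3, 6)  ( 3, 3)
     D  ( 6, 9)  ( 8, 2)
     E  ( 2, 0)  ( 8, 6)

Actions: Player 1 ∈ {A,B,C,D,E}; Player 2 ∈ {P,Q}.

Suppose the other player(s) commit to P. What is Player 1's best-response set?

u_1(A vs P) = 1
u_1(B vs P) = 3
u_1(C vs P) = 3
u_1(D vs P) = 6
u_1(E vs P) = 2
max payoff 6 at {D}

P1 best: {D}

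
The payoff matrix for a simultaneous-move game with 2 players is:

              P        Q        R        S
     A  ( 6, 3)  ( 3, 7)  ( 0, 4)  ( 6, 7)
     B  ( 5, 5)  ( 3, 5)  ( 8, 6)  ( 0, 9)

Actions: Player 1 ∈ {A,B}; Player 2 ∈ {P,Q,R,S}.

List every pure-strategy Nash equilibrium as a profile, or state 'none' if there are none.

(A,P): not NE [P2→S gives 7>3]
(A,Q): NE
(A,R): not NE [P1→B gives 8>0; P2→S gives 7>4]
(A,S): NE
(B,P): not NE [P1→A gives 6>5; P2→S gives 9>5]
(B,Q): not NE [P2→S gives 9>5]
(B,R): not NE [P2→S gives 9>6]
(B,S): not NE [P1→A gives 6>0]

NE set: (A,Q), (A,S)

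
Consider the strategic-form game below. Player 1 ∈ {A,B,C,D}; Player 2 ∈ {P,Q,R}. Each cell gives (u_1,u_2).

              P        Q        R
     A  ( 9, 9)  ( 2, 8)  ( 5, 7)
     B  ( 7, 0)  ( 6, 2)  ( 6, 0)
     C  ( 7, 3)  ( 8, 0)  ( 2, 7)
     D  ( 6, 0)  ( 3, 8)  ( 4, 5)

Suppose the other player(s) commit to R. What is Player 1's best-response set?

BR_1 = {B}

u_1(A vs R) = 5
u_1(B vs R) = 6
u_1(C vs R) = 2
u_1(D vs R) = 4
max payoff 6 at {B}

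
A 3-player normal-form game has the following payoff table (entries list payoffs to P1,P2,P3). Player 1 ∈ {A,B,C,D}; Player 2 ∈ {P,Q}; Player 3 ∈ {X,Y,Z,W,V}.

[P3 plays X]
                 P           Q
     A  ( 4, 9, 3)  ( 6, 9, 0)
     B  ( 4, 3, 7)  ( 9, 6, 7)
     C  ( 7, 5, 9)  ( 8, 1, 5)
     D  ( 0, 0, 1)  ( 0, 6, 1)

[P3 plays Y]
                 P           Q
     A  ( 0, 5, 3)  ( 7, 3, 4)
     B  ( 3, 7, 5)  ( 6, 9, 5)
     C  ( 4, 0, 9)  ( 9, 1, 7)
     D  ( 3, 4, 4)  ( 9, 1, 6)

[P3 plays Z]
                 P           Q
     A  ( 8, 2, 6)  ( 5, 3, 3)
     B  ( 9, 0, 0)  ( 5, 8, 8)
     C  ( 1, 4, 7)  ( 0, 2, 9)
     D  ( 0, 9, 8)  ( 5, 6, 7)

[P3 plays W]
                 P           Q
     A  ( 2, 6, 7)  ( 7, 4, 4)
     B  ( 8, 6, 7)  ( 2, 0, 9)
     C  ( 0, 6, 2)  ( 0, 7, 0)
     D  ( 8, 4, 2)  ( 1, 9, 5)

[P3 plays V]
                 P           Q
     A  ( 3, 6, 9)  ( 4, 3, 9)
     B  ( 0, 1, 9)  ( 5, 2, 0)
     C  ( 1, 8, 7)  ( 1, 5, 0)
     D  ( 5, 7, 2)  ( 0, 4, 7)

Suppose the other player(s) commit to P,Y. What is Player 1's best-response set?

argmax u_1 = {C}

u_1(A vs P,Y) = 0
u_1(B vs P,Y) = 3
u_1(C vs P,Y) = 4
u_1(D vs P,Y) = 3
max payoff 4 at {C}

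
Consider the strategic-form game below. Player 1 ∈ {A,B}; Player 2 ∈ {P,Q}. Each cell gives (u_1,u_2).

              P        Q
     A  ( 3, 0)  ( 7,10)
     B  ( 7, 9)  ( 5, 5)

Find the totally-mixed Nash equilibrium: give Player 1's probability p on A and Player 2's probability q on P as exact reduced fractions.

P1 indiff ⇒ q·3+(1-q)·7 = q·7+(1-q)·5 ⇒ q(-4) = (1-q)(-2) ⇒ q = 1/3
P2 indiff ⇒ p·0+(1-p)·9 = p·10+(1-p)·5 ⇒ p(-10) = (1-p)(-4) ⇒ p = 2/7

p=2/7, q=1/3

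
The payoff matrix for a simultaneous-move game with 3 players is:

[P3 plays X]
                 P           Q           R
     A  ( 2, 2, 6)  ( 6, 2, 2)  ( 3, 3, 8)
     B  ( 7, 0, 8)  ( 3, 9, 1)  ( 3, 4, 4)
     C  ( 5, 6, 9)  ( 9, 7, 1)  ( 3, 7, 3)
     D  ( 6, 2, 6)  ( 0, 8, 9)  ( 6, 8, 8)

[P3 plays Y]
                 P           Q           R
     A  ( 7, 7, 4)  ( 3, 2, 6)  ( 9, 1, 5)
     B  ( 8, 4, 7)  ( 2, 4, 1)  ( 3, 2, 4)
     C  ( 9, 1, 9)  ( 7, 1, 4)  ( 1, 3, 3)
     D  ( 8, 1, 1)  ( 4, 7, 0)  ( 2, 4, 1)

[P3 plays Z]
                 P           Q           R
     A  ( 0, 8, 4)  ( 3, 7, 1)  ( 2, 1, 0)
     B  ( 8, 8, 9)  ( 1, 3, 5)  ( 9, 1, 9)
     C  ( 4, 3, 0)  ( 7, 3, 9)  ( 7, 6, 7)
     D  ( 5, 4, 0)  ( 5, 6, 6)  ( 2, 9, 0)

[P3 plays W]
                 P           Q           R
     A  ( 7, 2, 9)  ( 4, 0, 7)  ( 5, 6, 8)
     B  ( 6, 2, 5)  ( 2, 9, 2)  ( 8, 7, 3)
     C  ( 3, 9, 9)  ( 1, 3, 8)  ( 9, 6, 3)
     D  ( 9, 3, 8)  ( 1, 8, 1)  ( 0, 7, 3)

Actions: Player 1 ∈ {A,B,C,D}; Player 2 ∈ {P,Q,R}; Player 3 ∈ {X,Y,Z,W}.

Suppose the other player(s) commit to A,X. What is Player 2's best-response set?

argmax u_2 = {R}

u_2(P vs A,X) = 2
u_2(Q vs A,X) = 2
u_2(R vs A,X) = 3
max payoff 3 at {R}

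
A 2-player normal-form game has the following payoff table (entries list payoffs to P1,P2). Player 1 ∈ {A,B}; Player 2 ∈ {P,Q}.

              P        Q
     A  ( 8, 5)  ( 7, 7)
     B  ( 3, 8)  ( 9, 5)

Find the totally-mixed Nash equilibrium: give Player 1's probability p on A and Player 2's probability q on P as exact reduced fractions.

P1 indiff ⇒ q·8+(1-q)·7 = q·3+(1-q)·9 ⇒ q(5) = (1-q)(2) ⇒ q = 2/7
P2 indiff ⇒ p·5+(1-p)·8 = p·7+(1-p)·5 ⇒ p(-2) = (1-p)(-3) ⇒ p = 3/5

p=3/5, q=2/7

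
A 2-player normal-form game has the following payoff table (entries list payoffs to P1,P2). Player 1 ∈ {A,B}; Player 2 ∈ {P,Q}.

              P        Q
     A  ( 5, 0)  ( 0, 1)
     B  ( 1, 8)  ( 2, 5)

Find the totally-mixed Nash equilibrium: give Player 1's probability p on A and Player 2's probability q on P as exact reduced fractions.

(p,q) = (3/4, 1/3)

P1 indiff ⇒ q·5+(1-q)·0 = q·1+(1-q)·2 ⇒ q(4) = (1-q)(2) ⇒ q = 1/3
P2 indiff ⇒ p·0+(1-p)·8 = p·1+(1-p)·5 ⇒ p(-1) = (1-p)(-3) ⇒ p = 3/4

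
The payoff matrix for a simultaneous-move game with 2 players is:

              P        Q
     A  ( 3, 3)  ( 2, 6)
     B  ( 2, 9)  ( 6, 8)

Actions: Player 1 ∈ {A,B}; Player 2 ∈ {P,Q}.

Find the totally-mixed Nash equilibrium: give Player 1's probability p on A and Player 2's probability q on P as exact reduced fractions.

p=1/4, q=4/5

P1 indiff ⇒ q·3+(1-q)·2 = q·2+(1-q)·6 ⇒ q(1) = (1-q)(4) ⇒ q = 4/5
P2 indiff ⇒ p·3+(1-p)·9 = p·6+(1-p)·8 ⇒ p(-3) = (1-p)(-1) ⇒ p = 1/4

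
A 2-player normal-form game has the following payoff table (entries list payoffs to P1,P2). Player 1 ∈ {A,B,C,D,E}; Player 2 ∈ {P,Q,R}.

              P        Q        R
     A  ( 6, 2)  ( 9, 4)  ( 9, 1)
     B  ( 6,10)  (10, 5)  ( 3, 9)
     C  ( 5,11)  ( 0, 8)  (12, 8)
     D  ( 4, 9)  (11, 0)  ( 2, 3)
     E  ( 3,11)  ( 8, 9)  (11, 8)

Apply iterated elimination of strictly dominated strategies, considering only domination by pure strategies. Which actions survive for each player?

Remaining: P1:{A,B,D} P2:{P,Q}

P2 drop R (P beats it: A:2>1 B:10>9 C:11>8 D:9>3 E:11>8)
P1 drop C (A beats it: P:6>5 Q:9>0)
P1 drop E (A beats it: P:6>3 Q:9>8)
P1→{A,B,D} P2→{P,Q}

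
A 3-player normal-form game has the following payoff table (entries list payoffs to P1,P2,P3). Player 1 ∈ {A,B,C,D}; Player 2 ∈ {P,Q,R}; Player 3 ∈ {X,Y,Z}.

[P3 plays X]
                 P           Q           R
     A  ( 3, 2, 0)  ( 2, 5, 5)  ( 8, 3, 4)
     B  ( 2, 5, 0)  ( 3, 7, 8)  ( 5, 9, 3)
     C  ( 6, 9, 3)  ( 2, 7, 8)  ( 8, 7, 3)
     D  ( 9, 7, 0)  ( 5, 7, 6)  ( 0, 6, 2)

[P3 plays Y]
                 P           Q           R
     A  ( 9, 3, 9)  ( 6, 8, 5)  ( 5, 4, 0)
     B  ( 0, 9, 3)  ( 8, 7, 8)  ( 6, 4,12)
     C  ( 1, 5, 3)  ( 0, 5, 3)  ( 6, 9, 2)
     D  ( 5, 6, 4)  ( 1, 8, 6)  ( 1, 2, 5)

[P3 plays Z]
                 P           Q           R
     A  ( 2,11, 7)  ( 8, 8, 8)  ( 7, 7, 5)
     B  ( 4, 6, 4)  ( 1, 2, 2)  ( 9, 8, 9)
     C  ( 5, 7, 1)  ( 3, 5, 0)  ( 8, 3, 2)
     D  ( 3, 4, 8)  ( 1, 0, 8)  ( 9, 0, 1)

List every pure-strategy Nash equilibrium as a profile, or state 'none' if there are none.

PSNE: ∅

(A,P,X): not NE [P1→D gives 9>3; P2→Q gives 5>2; P3→Y gives 9>0]
(A,P,Y): not NE [P2→Q gives 8>3]
(A,P,Z): not NE [P1→C gives 5>2; P3→Y gives 9>7]
(A,Q,X): not NE [P1→D gives 5>2; P3→Z gives 8>5]
(A,Q,Y): not NE [P1→B gives 8>6; P3→Z gives 8>5]
(A,Q,Z): not NE [P2→P gives 11>8]
(A,R,X): not NE [P2→Q gives 5>3; P3→Z gives 5>4]
(A,R,Y): not NE [P1→C gives 6>5; P2→Q gives 8>4; P3→Z gives 5>0]
(A,R,Z): not NE [P1→D gives 9>7; P2→P gives 11>7]
(B,P,X): not NE [P1→D gives 9>2; P2→R gives 9>5; P3→Z gives 4>0]
(B,P,Y): not NE [P1→A gives 9>0; P3→Z gives 4>3]
(B,P,Z): not NE [P1→C gives 5>4; P2→R gives 8>6]
(B,Q,X): not NE [P1→D gives 5>3; P2→R gives 9>7]
(B,Q,Y): not NE [P2→P gives 9>7]
(B,Q,Z): not NE [P1→A gives 8>1; P2→R gives 8>2; P3→Y gives 8>2]
(B,R,X): not NE [P1→C gives 8>5; P3→Y gives 12>3]
(B,R,Y): not NE [P2→P gives 9>4]
(B,R,Z): not NE [P3→Y gives 12>9]
(C,P,X): not NE [P1→D gives 9>6]
(C,P,Y): not NE [P1→A gives 9>1; P2→R gives 9>5]
(C,P,Z): not NE [P3→Y gives 3>1]
(C,Q,X): not NE [P1→D gives 5>2; P2→P gives 9>7]
(C,Q,Y): not NE [P1→B gives 8>0; P2→R gives 9>5; P3→X gives 8>3]
(C,Q,Z): not NE [P1→A gives 8>3; P2→P gives 7>5; P3→X gives 8>0]
(C,R,X): not NE [P2→P gives 9>7]
(C,R,Y): not NE [P3→X gives 3>2]
(C,R,Z): not NE [P1→D gives 9>8; P2→P gives 7>3; P3→X gives 3>2]
(D,P,X): not NE [P3→Z gives 8>0]
(D,P,Y): not NE [P1→A gives 9>5; P2→Q gives 8>6; P3→Z gives 8>4]
(D,P,Z): not NE [P1→C gives 5>3]
(D,Q,X): not NE [P3→Z gives 8>6]
(D,Q,Y): not NE [P1→B gives 8>1; P3→Z gives 8>6]
(D,Q,Z): not NE [P1→A gives 8>1; P2→P gives 4>0]
(D,R,X): not NE [P1→C gives 8>0; P2→Q gives 7>6; P3→Y gives 5>2]
(D,R,Y): not NE [P1→C gives 6>1; P2→Q gives 8>2]
(D,R,Z): not NE [P2→P gives 4>0; P3→Y gives 5>1]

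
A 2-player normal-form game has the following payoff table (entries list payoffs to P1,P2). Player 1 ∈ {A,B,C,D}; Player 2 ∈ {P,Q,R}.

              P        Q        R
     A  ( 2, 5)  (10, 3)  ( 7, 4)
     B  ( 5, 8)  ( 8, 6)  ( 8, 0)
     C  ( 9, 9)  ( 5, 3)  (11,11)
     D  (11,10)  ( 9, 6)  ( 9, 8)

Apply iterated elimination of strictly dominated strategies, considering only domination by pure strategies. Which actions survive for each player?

IESDS → P1:{C,D} P2:{P,R}

P1 drop B (D beats it: P:11>5 Q:9>8 R:9>8)
P2 drop Q (P beats it: A:5>3 C:9>3 D:10>6)
P1 drop A (C beats it: P:9>2 R:11>7)
P1→{C,D} P2→{P,R}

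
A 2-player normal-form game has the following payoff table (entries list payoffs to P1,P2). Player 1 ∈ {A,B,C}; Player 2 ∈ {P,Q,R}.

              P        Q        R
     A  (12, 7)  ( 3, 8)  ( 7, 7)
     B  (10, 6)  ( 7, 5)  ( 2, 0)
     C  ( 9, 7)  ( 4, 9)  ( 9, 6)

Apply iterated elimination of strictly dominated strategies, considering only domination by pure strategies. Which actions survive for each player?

P2 drop R (Q beats it: A:8>7 B:5>0 C:9>6)
P1 drop C (B beats it: P:10>9 Q:7>4)
P1→{A,B} P2→{P,Q}

Survivors P1:{A,B} P2:{P,Q}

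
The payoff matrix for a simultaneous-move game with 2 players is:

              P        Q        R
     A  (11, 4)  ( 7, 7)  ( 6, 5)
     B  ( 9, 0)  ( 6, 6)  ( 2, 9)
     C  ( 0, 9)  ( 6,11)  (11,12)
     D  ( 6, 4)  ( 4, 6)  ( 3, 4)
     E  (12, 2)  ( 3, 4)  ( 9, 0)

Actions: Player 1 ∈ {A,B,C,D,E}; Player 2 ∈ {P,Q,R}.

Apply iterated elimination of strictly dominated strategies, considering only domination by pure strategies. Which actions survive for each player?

IESDS → P1:{A,C} P2:{Q,R}

P1 drop B (A beats it: P:11>9 Q:7>6 R:6>2)
P1 drop D (A beats it: P:11>6 Q:7>4 R:6>3)
P2 drop P (Q beats it: A:7>4 C:11>9 E:4>2)
P1 drop E (C beats it: Q:6>3 R:11>9)
P1→{A,C} P2→{Q,R}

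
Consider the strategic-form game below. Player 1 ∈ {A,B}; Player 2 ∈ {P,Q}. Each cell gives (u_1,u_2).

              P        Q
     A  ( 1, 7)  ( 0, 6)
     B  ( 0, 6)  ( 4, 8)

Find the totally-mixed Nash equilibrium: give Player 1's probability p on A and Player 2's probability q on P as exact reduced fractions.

p=2/3, q=4/5

P1 indiff ⇒ q·1+(1-q)·0 = q·0+(1-q)·4 ⇒ q(1) = (1-q)(4) ⇒ q = 4/5
P2 indiff ⇒ p·7+(1-p)·6 = p·6+(1-p)·8 ⇒ p(1) = (1-p)(2) ⇒ p = 2/3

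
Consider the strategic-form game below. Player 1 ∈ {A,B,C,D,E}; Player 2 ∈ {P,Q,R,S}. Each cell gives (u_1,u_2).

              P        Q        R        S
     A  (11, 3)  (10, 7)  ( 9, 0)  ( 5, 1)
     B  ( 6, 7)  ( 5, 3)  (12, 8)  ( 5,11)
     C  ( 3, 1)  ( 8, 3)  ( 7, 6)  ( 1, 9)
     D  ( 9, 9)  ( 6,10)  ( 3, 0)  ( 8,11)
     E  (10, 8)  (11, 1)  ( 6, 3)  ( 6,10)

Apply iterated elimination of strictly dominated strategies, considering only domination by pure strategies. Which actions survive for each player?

Remaining: P1:{A,D,E} P2:{P,Q,S}

P1 drop C (A beats it: P:11>3 Q:10>8 R:9>7 S:5>1)
P2 drop R (S beats it: A:1>0 B:11>8 D:11>0 E:10>3)
P1 drop B (D beats it: P:9>6 Q:6>5 S:8>5)
P1→{A,D,E} P2→{P,Q,S}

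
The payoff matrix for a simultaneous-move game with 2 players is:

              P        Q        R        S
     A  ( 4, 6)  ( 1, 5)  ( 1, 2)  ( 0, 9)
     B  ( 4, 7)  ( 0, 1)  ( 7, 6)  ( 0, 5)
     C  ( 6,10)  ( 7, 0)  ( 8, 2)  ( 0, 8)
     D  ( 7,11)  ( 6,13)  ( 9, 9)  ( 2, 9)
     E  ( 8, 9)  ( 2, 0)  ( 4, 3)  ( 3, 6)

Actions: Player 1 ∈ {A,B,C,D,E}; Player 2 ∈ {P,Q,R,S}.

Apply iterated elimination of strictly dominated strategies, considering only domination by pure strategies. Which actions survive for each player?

P1 drop A (D beats it: P:7>4 Q:6>1 R:9>1 S:2>0)
P1 drop B (D beats it: P:7>4 Q:6>0 R:9>7 S:2>0)
P2 drop R (P beats it: C:10>2 D:11>9 E:9>3)
P2 drop S (P beats it: C:10>8 D:11>9 E:9>6)
P1→{C,D,E} P2→{P,Q}

Survivors P1:{C,D,E} P2:{P,Q}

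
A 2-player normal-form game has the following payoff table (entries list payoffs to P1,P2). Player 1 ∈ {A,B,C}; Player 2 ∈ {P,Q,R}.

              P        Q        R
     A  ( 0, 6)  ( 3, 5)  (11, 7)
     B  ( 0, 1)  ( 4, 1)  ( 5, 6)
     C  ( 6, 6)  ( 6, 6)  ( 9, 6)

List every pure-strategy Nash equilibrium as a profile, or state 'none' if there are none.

Nash profiles: (A,R), (C,P), (C,Q)

(A,P): not NE [P1→C gives 6>0; P2→R gives 7>6]
(A,Q): not NE [P1→C gives 6>3; P2→R gives 7>5]
(A,R): NE
(B,P): not NE [P1→C gives 6>0; P2→R gives 6>1]
(B,Q): not NE [P1→C gives 6>4; P2→R gives 6>1]
(B,R): not NE [P1→A gives 11>5]
(C,P): NE
(C,Q): NE
(C,R): not NE [P1→A gives 11>9]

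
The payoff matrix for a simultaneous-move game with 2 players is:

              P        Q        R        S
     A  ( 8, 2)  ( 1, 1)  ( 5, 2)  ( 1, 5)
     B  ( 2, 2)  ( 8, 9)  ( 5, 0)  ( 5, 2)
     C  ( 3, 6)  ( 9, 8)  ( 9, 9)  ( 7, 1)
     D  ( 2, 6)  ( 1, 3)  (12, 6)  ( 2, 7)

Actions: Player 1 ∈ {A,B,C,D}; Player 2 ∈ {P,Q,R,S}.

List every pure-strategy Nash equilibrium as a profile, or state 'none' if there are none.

(A,P): not NE [P2→S gives 5>2]
(A,Q): not NE [P1→C gives 9>1; P2→S gives 5>1]
(A,R): not NE [P1→D gives 12>5; P2→S gives 5>2]
(A,S): not NE [P1→C gives 7>1]
(B,P): not NE [P1→A gives 8>2; P2→Q gives 9>2]
(B,Q): not NE [P1→C gives 9>8]
(B,R): not NE [P1→D gives 12>5; P2→Q gives 9>0]
(B,S): not NE [P1→C gives 7>5; P2→Q gives 9>2]
(C,P): not NE [P1→A gives 8>3; P2→R gives 9>6]
(C,Q): not NE [P2→R gives 9>8]
(C,R): not NE [P1→D gives 12>9]
(C,S): not NE [P2→R gives 9>1]
(D,P): not NE [P1→A gives 8>2; P2→S gives 7>6]
(D,Q): not NE [P1→C gives 9>1; P2→S gives 7>3]
(D,R): not NE [P2→S gives 7>6]
(D,S): not NE [P1→C gives 7>2]

No pure NE.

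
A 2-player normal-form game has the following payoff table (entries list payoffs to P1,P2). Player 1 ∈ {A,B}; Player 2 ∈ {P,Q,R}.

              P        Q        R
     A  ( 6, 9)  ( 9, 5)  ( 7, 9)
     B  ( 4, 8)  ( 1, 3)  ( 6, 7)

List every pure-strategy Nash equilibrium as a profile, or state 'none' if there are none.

(A,P): NE
(A,Q): not NE [P2→R gives 9>5]
(A,R): NE
(B,P): not NE [P1→A gives 6>4]
(B,Q): not NE [P1→A gives 9>1; P2→P gives 8>3]
(B,R): not NE [P1→A gives 7>6; P2→P gives 8>7]

Nash profiles: (A,P), (A,R)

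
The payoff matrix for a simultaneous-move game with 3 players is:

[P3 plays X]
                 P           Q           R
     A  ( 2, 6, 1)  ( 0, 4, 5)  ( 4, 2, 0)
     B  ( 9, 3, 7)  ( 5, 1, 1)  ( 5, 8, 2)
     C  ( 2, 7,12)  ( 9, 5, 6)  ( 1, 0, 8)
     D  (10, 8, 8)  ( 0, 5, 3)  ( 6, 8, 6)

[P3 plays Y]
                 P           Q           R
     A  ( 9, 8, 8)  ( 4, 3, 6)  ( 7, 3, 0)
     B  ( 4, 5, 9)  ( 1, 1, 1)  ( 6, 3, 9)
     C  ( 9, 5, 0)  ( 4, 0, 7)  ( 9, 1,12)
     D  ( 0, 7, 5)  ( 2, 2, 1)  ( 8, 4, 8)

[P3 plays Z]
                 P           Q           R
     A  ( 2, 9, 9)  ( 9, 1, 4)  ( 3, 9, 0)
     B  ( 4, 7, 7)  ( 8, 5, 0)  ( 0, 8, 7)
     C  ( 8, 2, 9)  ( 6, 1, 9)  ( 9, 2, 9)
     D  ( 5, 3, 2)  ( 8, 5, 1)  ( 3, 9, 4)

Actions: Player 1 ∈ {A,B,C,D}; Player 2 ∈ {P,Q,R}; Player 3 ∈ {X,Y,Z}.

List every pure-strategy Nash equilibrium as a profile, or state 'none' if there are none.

PSNE = {(D,P,X)}

(A,P,X): not NE [P1→D gives 10>2; P3→Z gives 9>1]
(A,P,Y): not NE [P3→Z gives 9>8]
(A,P,Z): not NE [P1→C gives 8>2]
(A,Q,X): not NE [P1→C gives 9>0; P2→P gives 6>4; P3→Y gives 6>5]
(A,Q,Y): not NE [P2→P gives 8>3]
(A,Q,Z): not NE [P2→R gives 9>1; P3→Y gives 6>4]
(A,R,X): not NE [P1→D gives 6>4; P2→P gives 6>2]
(A,R,Y): not NE [P1→C gives 9>7; P2→P gives 8>3]
(A,R,Z): not NE [P1→C gives 9>3]
(B,P,X): not NE [P1→D gives 10>9; P2→R gives 8>3; P3→Y gives 9>7]
(B,P,Y): not NE [P1→C gives 9>4]
(B,P,Z): not NE [P1→C gives 8>4; P2→R gives 8>7; P3→Y gives 9>7]
(B,Q,X): not NE [P1→C gives 9>5; P2→R gives 8>1]
(B,Q,Y): not NE [P1→C gives 4>1; P2→P gives 5>1]
(B,Q,Z): not NE [P1→A gives 9>8; P2→R gives 8>5; P3→Y gives 1>0]
(B,R,X): not NE [P1→D gives 6>5; P3→Y gives 9>2]
(B,R,Y): not NE [P1→C gives 9>6; P2→P gives 5>3]
(B,R,Z): not NE [P1→C gives 9>0; P3→Y gives 9>7]
(C,P,X): not NE [P1→D gives 10>2]
(C,P,Y): not NE [P3→X gives 12>0]
(C,P,Z): not NE [P3→X gives 12>9]
(C,Q,X): not NE [P2→P gives 7>5; P3→Z gives 9>6]
(C,Q,Y): not NE [P2→P gives 5>0; P3→Z gives 9>7]
(C,Q,Z): not NE [P1→A gives 9>6; P2→R gives 2>1]
(C,R,X): not NE [P1→D gives 6>1; P2→P gives 7>0; P3→Y gives 12>8]
(C,R,Y): not NE [P2→P gives 5>1]
(C,R,Z): not NE [P3→Y gives 12>9]
(D,P,X): NE
(D,P,Y): not NE [P1→C gives 9>0; P3→X gives 8>5]
(D,P,Z): not NE [P1→C gives 8>5; P2→R gives 9>3; P3→X gives 8>2]
(D,Q,X): not NE [P1→C gives 9>0; P2→R gives 8>5]
(D,Q,Y): not NE [P1→C gives 4>2; P2→P gives 7>2; P3→X gives 3>1]
(D,Q,Z): not NE [P1→A gives 9>8; P2→R gives 9>5; P3→X gives 3>1]
(D,R,X): not NE [P3→Y gives 8>6]
(D,R,Y): not NE [P1→C gives 9>8; P2→P gives 7>4]
(D,R,Z): not NE [P1→C gives 9>3; P3→Y gives 8>4]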